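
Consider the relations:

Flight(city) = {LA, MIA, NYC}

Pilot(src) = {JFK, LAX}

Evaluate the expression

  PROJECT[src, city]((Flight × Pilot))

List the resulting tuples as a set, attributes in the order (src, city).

{(JFK, LA), (JFK, MIA), (JFK, NYC), (LAX, LA), (LAX, MIA), (LAX, NYC)}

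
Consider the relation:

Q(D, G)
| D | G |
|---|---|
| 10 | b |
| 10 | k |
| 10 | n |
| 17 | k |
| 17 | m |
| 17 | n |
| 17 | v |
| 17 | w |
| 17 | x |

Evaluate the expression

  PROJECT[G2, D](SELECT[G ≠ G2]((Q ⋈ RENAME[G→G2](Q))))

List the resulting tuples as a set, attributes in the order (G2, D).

{(b, 10), (k, 10), (k, 17), (m, 17), (n, 10), (n, 17), (v, 17), (w, 17), (x, 17)}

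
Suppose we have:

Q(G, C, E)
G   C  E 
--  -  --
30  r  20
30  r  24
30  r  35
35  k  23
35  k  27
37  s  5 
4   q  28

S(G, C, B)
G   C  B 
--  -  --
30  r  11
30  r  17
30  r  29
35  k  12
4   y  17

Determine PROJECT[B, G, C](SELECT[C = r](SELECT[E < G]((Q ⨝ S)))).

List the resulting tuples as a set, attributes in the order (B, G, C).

Natural join on G, C: {(30, r, 20, 11), (30, r, 20, 17), (30, r, 20, 29), (30, r, 24, 11), (30, r, 24, 17), (30, r, 24, 29), (30, r, 35, 11), (30, r, 35, 17), (30, r, 35, 29), (35, k, 23, 12), (35, k, 27, 12)}
Filtering on E < G leaves {(30, r, 20, 11), (30, r, 20, 17), (30, r, 20, 29), (30, r, 24, 11), (30, r, 24, 17), (30, r, 24, 29), (35, k, 23, 12), (35, k, 27, 12)}.
Filtering on C = r leaves {(30, r, 20, 11), (30, r, 20, 17), (30, r, 20, 29), (30, r, 24, 11), (30, r, 24, 17), (30, r, 24, 29)}.
Projecting to B, G, C (3 duplicate(s) eliminated): {(11, 30, r), (17, 30, r), (29, 30, r)}

{(11, 30, r), (17, 30, r), (29, 30, r)}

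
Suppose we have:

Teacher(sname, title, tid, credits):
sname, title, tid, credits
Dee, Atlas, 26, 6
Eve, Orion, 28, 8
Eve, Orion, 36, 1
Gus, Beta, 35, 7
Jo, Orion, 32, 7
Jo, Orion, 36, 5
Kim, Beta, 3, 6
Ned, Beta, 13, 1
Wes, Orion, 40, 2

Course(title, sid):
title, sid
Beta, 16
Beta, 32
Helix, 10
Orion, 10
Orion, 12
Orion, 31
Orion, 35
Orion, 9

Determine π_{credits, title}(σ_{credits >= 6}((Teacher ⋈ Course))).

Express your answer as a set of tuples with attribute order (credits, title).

Joining Teacher and Course on title yields {(Eve, Orion, 28, 8, 10), (Eve, Orion, 28, 8, 12), (Eve, Orion, 28, 8, 31), (Eve, Orion, 28, 8, 35), (Eve, Orion, 28, 8, 9), (Eve, Orion, 36, 1, 10), (Eve, Orion, 36, 1, 12), (Eve, Orion, 36, 1, 31), (Eve, Orion, 36, 1, 35), (Eve, Orion, 36, 1, 9), (Gus, Beta, 35, 7, 16), (Gus, Beta, 35, 7, 32), (Jo, Orion, 32, 7, 10), (Jo, Orion, 32, 7, 12), (Jo, Orion, 32, 7, 31), (Jo, Orion, 32, 7, 35), (Jo, Orion, 32, 7, 9), (Jo, Orion, 36, 5, 10), (Jo, Orion, 36, 5, 12), (Jo, Orion, 36, 5, 31), (Jo, Orion, 36, 5, 35), (Jo, Orion, 36, 5, 9), (Kim, Beta, 3, 6, 16), (Kim, Beta, 3, 6, 32), (Ned, Beta, 13, 1, 16), (Ned, Beta, 13, 1, 32), (Wes, Orion, 40, 2, 10), (Wes, Orion, 40, 2, 12), (Wes, Orion, 40, 2, 31), (Wes, Orion, 40, 2, 35), (Wes, Orion, 40, 2, 9)}.
Selection credits >= 6: {(Eve, Orion, 28, 8, 10), (Eve, Orion, 28, 8, 12), (Eve, Orion, 28, 8, 31), (Eve, Orion, 28, 8, 35), (Eve, Orion, 28, 8, 9), (Gus, Beta, 35, 7, 16), (Gus, Beta, 35, 7, 32), (Jo, Orion, 32, 7, 10), (Jo, Orion, 32, 7, 12), (Jo, Orion, 32, 7, 31), (Jo, Orion, 32, 7, 35), (Jo, Orion, 32, 7, 9), (Kim, Beta, 3, 6, 16), (Kim, Beta, 3, 6, 32)}
π[credits, title]: project onto (credits, title) (10 duplicate(s) eliminated) → {(6, Beta), (7, Beta), (7, Orion), (8, Orion)}

{(6, Beta), (7, Beta), (7, Orion), (8, Orion)}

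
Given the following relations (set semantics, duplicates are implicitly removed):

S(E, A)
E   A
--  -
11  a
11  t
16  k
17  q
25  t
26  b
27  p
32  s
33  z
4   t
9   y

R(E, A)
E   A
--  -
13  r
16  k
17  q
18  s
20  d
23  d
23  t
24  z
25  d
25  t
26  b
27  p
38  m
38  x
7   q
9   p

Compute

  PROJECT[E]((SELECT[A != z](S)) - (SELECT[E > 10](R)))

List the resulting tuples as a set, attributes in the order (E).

Selection A != z: {(11, a), (11, t), (16, k), (17, q), (25, t), (26, b), (27, p), (32, s), (4, t), (9, y)}
Selection E > 10: {(13, r), (16, k), (17, q), (18, s), (20, d), (23, d), (23, t), (24, z), (25, d), (25, t), (26, b), (27, p), (38, m), (38, x)}
Taking the difference: {(11, a), (11, t), (32, s), (4, t), (9, y)}
Projecting to E (1 duplicate(s) eliminated): {11, 32, 4, 9}

{11, 32, 4, 9}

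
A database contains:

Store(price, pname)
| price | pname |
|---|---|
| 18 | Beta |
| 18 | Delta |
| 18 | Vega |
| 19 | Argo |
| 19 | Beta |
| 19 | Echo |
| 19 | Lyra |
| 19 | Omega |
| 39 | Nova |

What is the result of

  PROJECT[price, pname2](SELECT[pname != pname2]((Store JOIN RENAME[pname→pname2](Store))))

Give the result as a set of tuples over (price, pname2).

ρ[pname→pname2]: schema becomes (price, pname2); tuples unchanged.
Natural join on price: {(18, Beta, Beta), (18, Beta, Delta), (18, Beta, Vega), (18, Delta, Beta), (18, Delta, Delta), (18, Delta, Vega), (18, Vega, Beta), (18, Vega, Delta), (18, Vega, Vega), (19, Argo, Argo), (19, Argo, Beta), (19, Argo, Echo), (19, Argo, Lyra), (19, Argo, Omega), (19, Beta, Argo), (19, Beta, Beta), (19, Beta, Echo), (19, Beta, Lyra), (19, Beta, Omega), (19, Echo, Argo), (19, Echo, Beta), (19, Echo, Echo), (19, Echo, Lyra), (19, Echo, Omega), (19, Lyra, Argo), (19, Lyra, Beta), (19, Lyra, Echo), (19, Lyra, Lyra), (19, Lyra, Omega), (19, Omega, Argo), (19, Omega, Beta), (19, Omega, Echo), (19, Omega, Lyra), (19, Omega, Omega), (39, Nova, Nova)}
σ[pname != pname2]: keep tuples satisfying pname != pname2 → {(18, Beta, Delta), (18, Beta, Vega), (18, Delta, Beta), (18, Delta, Vega), (18, Vega, Beta), (18, Vega, Delta), (19, Argo, Beta), (19, Argo, Echo), (19, Argo, Lyra), (19, Argo, Omega), (19, Beta, Argo), (19, Beta, Echo), (19, Beta, Lyra), (19, Beta, Omega), (19, Echo, Argo), (19, Echo, Beta), (19, Echo, Lyra), (19, Echo, Omega), (19, Lyra, Argo), (19, Lyra, Beta), (19, Lyra, Echo), (19, Lyra, Omega), (19, Omega, Argo), (19, Omega, Beta), (19, Omega, Echo), (19, Omega, Lyra)}
Projecting to price, pname2 (18 duplicate(s) eliminated): {(18, Beta), (18, Delta), (18, Vega), (19, Argo), (19, Beta), (19, Echo), (19, Lyra), (19, Omega)}

{(18, Beta), (18, Delta), (18, Vega), (19, Argo), (19, Beta), (19, Echo), (19, Lyra), (19, Omega)}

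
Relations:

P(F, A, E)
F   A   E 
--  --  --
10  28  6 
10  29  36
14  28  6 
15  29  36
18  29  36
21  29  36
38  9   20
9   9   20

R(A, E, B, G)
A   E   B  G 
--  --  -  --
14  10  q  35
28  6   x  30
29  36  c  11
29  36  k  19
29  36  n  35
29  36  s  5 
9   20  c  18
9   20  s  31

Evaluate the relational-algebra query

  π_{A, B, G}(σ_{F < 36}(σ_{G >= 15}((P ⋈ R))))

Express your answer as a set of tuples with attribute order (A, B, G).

{(28, x, 30), (29, k, 19), (29, n, 35), (9, c, 18), (9, s, 31)}

Natural join on A, E: {(10, 28, 6, x, 30), (10, 29, 36, c, 11), (10, 29, 36, k, 19), (10, 29, 36, n, 35), (10, 29, 36, s, 5), (14, 28, 6, x, 30), (15, 29, 36, c, 11), (15, 29, 36, k, 19), (15, 29, 36, n, 35), (15, 29, 36, s, 5), (18, 29, 36, c, 11), (18, 29, 36, k, 19), (18, 29, 36, n, 35), (18, 29, 36, s, 5), (21, 29, 36, c, 11), (21, 29, 36, k, 19), (21, 29, 36, n, 35), (21, 29, 36, s, 5), (38, 9, 20, c, 18), (38, 9, 20, s, 31), (9, 9, 20, c, 18), (9, 9, 20, s, 31)}
Selection G >= 15: {(10, 28, 6, x, 30), (10, 29, 36, k, 19), (10, 29, 36, n, 35), (14, 28, 6, x, 30), (15, 29, 36, k, 19), (15, 29, 36, n, 35), (18, 29, 36, k, 19), (18, 29, 36, n, 35), (21, 29, 36, k, 19), (21, 29, 36, n, 35), (38, 9, 20, c, 18), (38, 9, 20, s, 31), (9, 9, 20, c, 18), (9, 9, 20, s, 31)}
Selection F < 36: {(10, 28, 6, x, 30), (10, 29, 36, k, 19), (10, 29, 36, n, 35), (14, 28, 6, x, 30), (15, 29, 36, k, 19), (15, 29, 36, n, 35), (18, 29, 36, k, 19), (18, 29, 36, n, 35), (21, 29, 36, k, 19), (21, 29, 36, n, 35), (9, 9, 20, c, 18), (9, 9, 20, s, 31)}
Keep only column(s) A, B, G (7 duplicate(s) eliminated): {(28, x, 30), (29, k, 19), (29, n, 35), (9, c, 18), (9, s, 31)}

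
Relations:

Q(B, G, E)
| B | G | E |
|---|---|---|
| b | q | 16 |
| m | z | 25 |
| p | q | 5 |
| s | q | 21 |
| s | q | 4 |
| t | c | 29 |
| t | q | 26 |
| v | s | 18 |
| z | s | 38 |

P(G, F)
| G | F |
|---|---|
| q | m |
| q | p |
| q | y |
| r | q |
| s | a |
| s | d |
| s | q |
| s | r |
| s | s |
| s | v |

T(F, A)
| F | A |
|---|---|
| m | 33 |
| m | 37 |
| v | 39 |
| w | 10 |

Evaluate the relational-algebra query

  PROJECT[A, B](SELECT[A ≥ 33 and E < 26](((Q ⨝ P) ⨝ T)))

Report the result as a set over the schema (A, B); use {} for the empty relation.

{(33, b), (33, p), (33, s), (37, b), (37, p), (37, s), (39, v)}

Joining Q and P on G yields {(b, q, 16, m), (b, q, 16, p), (b, q, 16, y), (p, q, 5, m), (p, q, 5, p), (p, q, 5, y), (s, q, 21, m), (s, q, 21, p), (s, q, 21, y), (s, q, 4, m), (s, q, 4, p), (s, q, 4, y), (t, q, 26, m), (t, q, 26, p), (t, q, 26, y), (v, s, 18, a), (v, s, 18, d), (v, s, 18, q), (v, s, 18, r), (v, s, 18, s), (v, s, 18, v), (z, s, 38, a), (z, s, 38, d), (z, s, 38, q), (z, s, 38, r), (z, s, 38, s), (z, s, 38, v)}.
Joining (Q ⨝ P) and T on F yields {(b, q, 16, m, 33), (b, q, 16, m, 37), (p, q, 5, m, 33), (p, q, 5, m, 37), (s, q, 21, m, 33), (s, q, 21, m, 37), (s, q, 4, m, 33), (s, q, 4, m, 37), (t, q, 26, m, 33), (t, q, 26, m, 37), (v, s, 18, v, 39), (z, s, 38, v, 39)}.
Apply σ_{A ≥ 33 and E < 26}; surviving tuples: {(b, q, 16, m, 33), (b, q, 16, m, 37), (p, q, 5, m, 33), (p, q, 5, m, 37), (s, q, 21, m, 33), (s, q, 21, m, 37), (s, q, 4, m, 33), (s, q, 4, m, 37), (v, s, 18, v, 39)}
π[A, B]: project onto (A, B) (2 duplicate(s) eliminated) → {(33, b), (33, p), (33, s), (37, b), (37, p), (37, s), (39, v)}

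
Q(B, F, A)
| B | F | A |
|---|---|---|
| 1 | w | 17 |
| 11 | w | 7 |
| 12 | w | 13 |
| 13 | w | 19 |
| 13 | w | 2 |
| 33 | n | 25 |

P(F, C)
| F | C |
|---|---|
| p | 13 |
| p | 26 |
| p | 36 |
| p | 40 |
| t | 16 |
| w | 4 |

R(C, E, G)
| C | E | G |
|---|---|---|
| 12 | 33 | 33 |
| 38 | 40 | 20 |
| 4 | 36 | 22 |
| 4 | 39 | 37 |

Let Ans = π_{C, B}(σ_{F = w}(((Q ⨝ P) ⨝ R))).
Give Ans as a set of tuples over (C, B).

Q ⋈ P (natural join on F): {(1, w, 17, 4), (11, w, 7, 4), (12, w, 13, 4), (13, w, 19, 4), (13, w, 2, 4)}
(Q ⨝ P) ⋈ R (natural join on C): {(1, w, 17, 4, 36, 22), (1, w, 17, 4, 39, 37), (11, w, 7, 4, 36, 22), (11, w, 7, 4, 39, 37), (12, w, 13, 4, 36, 22), (12, w, 13, 4, 39, 37), (13, w, 19, 4, 36, 22), (13, w, 19, 4, 39, 37), (13, w, 2, 4, 36, 22), (13, w, 2, 4, 39, 37)}
Apply σ_{F = w}; surviving tuples: {(1, w, 17, 4, 36, 22), (1, w, 17, 4, 39, 37), (11, w, 7, 4, 36, 22), (11, w, 7, 4, 39, 37), (12, w, 13, 4, 36, 22), (12, w, 13, 4, 39, 37), (13, w, 19, 4, 36, 22), (13, w, 19, 4, 39, 37), (13, w, 2, 4, 36, 22), (13, w, 2, 4, 39, 37)}
Keep only column(s) C, B (6 duplicate(s) eliminated): {(4, 1), (4, 11), (4, 12), (4, 13)}

{(4, 1), (4, 11), (4, 12), (4, 13)}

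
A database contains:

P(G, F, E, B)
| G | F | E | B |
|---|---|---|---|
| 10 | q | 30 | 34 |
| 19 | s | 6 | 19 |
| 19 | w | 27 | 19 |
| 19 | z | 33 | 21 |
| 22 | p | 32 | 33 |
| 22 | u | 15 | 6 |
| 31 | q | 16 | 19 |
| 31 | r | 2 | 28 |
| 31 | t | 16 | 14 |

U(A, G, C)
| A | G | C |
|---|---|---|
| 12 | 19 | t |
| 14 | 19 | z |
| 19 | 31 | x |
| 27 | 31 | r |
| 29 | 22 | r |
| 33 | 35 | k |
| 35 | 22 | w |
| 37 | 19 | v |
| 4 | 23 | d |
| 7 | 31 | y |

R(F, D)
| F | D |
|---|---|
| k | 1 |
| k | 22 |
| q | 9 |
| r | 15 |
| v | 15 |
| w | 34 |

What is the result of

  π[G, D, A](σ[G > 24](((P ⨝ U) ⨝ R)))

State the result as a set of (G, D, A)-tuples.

{(31, 15, 19), (31, 15, 27), (31, 15, 7), (31, 9, 19), (31, 9, 27), (31, 9, 7)}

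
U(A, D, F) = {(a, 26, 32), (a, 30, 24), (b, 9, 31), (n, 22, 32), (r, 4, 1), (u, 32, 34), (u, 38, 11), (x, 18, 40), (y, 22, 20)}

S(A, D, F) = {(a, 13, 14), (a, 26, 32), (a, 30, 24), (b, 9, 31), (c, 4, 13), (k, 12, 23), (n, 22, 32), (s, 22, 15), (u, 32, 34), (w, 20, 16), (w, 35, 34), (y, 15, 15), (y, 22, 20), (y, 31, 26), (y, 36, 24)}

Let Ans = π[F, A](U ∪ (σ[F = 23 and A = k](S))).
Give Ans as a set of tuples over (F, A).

{(1, r), (11, u), (20, y), (23, k), (24, a), (31, b), (32, a), (32, n), (34, u), (40, x)}

Filtering on F = 23 and A = k leaves {(k, 12, 23)}.
Union: {(a, 26, 32), (a, 30, 24), (b, 9, 31), (n, 22, 32), (r, 4, 1), (u, 32, 34), (u, 38, 11), (x, 18, 40), (y, 22, 20)} with {(k, 12, 23)} → {(a, 26, 32), (a, 30, 24), (b, 9, 31), (k, 12, 23), (n, 22, 32), (r, 4, 1), (u, 32, 34), (u, 38, 11), (x, 18, 40), (y, 22, 20)}
π[F, A]: project onto (F, A) → {(1, r), (11, u), (20, y), (23, k), (24, a), (31, b), (32, a), (32, n), (34, u), (40, x)}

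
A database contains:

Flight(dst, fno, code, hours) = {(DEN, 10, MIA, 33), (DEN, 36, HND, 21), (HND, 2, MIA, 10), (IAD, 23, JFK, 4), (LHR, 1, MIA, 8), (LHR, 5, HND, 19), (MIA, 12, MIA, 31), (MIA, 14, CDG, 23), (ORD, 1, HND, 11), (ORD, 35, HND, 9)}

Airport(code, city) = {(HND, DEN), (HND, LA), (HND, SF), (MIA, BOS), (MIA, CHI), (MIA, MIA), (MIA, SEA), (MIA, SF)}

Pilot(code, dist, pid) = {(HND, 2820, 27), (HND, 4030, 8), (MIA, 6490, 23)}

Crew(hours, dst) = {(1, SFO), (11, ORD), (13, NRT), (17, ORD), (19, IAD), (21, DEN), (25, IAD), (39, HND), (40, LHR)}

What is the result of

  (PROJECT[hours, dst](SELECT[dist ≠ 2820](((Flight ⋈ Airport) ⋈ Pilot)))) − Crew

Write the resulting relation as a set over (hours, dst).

Joining Flight and Airport on code yields {(DEN, 10, MIA, 33, BOS), (DEN, 10, MIA, 33, CHI), (DEN, 10, MIA, 33, MIA), (DEN, 10, MIA, 33, SEA), (DEN, 10, MIA, 33, SF), (DEN, 36, HND, 21, DEN), (DEN, 36, HND, 21, LA), (DEN, 36, HND, 21, SF), (HND, 2, MIA, 10, BOS), (HND, 2, MIA, 10, CHI), (HND, 2, MIA, 10, MIA), (HND, 2, MIA, 10, SEA), (HND, 2, MIA, 10, SF), (LHR, 1, MIA, 8, BOS), (LHR, 1, MIA, 8, CHI), (LHR, 1, MIA, 8, MIA), (LHR, 1, MIA, 8, SEA), (LHR, 1, MIA, 8, SF), (LHR, 5, HND, 19, DEN), (LHR, 5, HND, 19, LA), (LHR, 5, HND, 19, SF), (MIA, 12, MIA, 31, BOS), (MIA, 12, MIA, 31, CHI), (MIA, 12, MIA, 31, MIA), (MIA, 12, MIA, 31, SEA), (MIA, 12, MIA, 31, SF), (ORD, 1, HND, 11, DEN), (ORD, 1, HND, 11, LA), (ORD, 1, HND, 11, SF), (ORD, 35, HND, 9, DEN), (ORD, 35, HND, 9, LA), (ORD, 35, HND, 9, SF)}.
Joining (Flight ⋈ Airport) and Pilot on code yields {(DEN, 10, MIA, 33, BOS, 6490, 23), (DEN, 10, MIA, 33, CHI, 6490, 23), (DEN, 10, MIA, 33, MIA, 6490, 23), (DEN, 10, MIA, 33, SEA, 6490, 23), (DEN, 10, MIA, 33, SF, 6490, 23), (DEN, 36, HND, 21, DEN, 2820, 27), (DEN, 36, HND, 21, DEN, 4030, 8), (DEN, 36, HND, 21, LA, 2820, 27), (DEN, 36, HND, 21, LA, 4030, 8), (DEN, 36, HND, 21, SF, 2820, 27), (DEN, 36, HND, 21, SF, 4030, 8), (HND, 2, MIA, 10, BOS, 6490, 23), (HND, 2, MIA, 10, CHI, 6490, 23), (HND, 2, MIA, 10, MIA, 6490, 23), (HND, 2, MIA, 10, SEA, 6490, 23), (HND, 2, MIA, 10, SF, 6490, 23), (LHR, 1, MIA, 8, BOS, 6490, 23), (LHR, 1, MIA, 8, CHI, 6490, 23), (LHR, 1, MIA, 8, MIA, 6490, 23), (LHR, 1, MIA, 8, SEA, 6490, 23), (LHR, 1, MIA, 8, SF, 6490, 23), (LHR, 5, HND, 19, DEN, 2820, 27), (LHR, 5, HND, 19, DEN, 4030, 8), (LHR, 5, HND, 19, LA, 2820, 27), (LHR, 5, HND, 19, LA, 4030, 8), (LHR, 5, HND, 19, SF, 2820, 27), (LHR, 5, HND, 19, SF, 4030, 8), (MIA, 12, MIA, 31, BOS, 6490, 23), (MIA, 12, MIA, 31, CHI, 6490, 23), (MIA, 12, MIA, 31, MIA, 6490, 23), (MIA, 12, MIA, 31, SEA, 6490, 23), (MIA, 12, MIA, 31, SF, 6490, 23), (ORD, 1, HND, 11, DEN, 2820, 27), (ORD, 1, HND, 11, DEN, 4030, 8), (ORD, 1, HND, 11, LA, 2820, 27), (ORD, 1, HND, 11, LA, 4030, 8), (ORD, 1, HND, 11, SF, 2820, 27), (ORD, 1, HND, 11, SF, 4030, 8), (ORD, 35, HND, 9, DEN, 2820, 27), (ORD, 35, HND, 9, DEN, 4030, 8), (ORD, 35, HND, 9, LA, 2820, 27), (ORD, 35, HND, 9, LA, 4030, 8), (ORD, 35, HND, 9, SF, 2820, 27), (ORD, 35, HND, 9, SF, 4030, 8)}.
Selection dist ≠ 2820: {(DEN, 10, MIA, 33, BOS, 6490, 23), (DEN, 10, MIA, 33, CHI, 6490, 23), (DEN, 10, MIA, 33, MIA, 6490, 23), (DEN, 10, MIA, 33, SEA, 6490, 23), (DEN, 10, MIA, 33, SF, 6490, 23), (DEN, 36, HND, 21, DEN, 4030, 8), (DEN, 36, HND, 21, LA, 4030, 8), (DEN, 36, HND, 21, SF, 4030, 8), (HND, 2, MIA, 10, BOS, 6490, 23), (HND, 2, MIA, 10, CHI, 6490, 23), (HND, 2, MIA, 10, MIA, 6490, 23), (HND, 2, MIA, 10, SEA, 6490, 23), (HND, 2, MIA, 10, SF, 6490, 23), (LHR, 1, MIA, 8, BOS, 6490, 23), (LHR, 1, MIA, 8, CHI, 6490, 23), (LHR, 1, MIA, 8, MIA, 6490, 23), (LHR, 1, MIA, 8, SEA, 6490, 23), (LHR, 1, MIA, 8, SF, 6490, 23), (LHR, 5, HND, 19, DEN, 4030, 8), (LHR, 5, HND, 19, LA, 4030, 8), (LHR, 5, HND, 19, SF, 4030, 8), (MIA, 12, MIA, 31, BOS, 6490, 23), (MIA, 12, MIA, 31, CHI, 6490, 23), (MIA, 12, MIA, 31, MIA, 6490, 23), (MIA, 12, MIA, 31, SEA, 6490, 23), (MIA, 12, MIA, 31, SF, 6490, 23), (ORD, 1, HND, 11, DEN, 4030, 8), (ORD, 1, HND, 11, LA, 4030, 8), (ORD, 1, HND, 11, SF, 4030, 8), (ORD, 35, HND, 9, DEN, 4030, 8), (ORD, 35, HND, 9, LA, 4030, 8), (ORD, 35, HND, 9, SF, 4030, 8)}
π[hours, dst]: project onto (hours, dst) (24 duplicate(s) eliminated) → {(10, HND), (11, ORD), (19, LHR), (21, DEN), (31, MIA), (33, DEN), (8, LHR), (9, ORD)}
Set difference of the two operands is {(10, HND), (19, LHR), (31, MIA), (33, DEN), (8, LHR), (9, ORD)}.

{(10, HND), (19, LHR), (31, MIA), (33, DEN), (8, LHR), (9, ORD)}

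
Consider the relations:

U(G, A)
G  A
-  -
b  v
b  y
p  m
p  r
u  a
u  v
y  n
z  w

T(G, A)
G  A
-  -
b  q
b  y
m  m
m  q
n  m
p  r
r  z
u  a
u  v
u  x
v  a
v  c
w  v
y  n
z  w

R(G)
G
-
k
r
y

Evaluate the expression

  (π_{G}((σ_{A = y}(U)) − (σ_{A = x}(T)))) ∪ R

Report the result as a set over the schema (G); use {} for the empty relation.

{b, k, r, y}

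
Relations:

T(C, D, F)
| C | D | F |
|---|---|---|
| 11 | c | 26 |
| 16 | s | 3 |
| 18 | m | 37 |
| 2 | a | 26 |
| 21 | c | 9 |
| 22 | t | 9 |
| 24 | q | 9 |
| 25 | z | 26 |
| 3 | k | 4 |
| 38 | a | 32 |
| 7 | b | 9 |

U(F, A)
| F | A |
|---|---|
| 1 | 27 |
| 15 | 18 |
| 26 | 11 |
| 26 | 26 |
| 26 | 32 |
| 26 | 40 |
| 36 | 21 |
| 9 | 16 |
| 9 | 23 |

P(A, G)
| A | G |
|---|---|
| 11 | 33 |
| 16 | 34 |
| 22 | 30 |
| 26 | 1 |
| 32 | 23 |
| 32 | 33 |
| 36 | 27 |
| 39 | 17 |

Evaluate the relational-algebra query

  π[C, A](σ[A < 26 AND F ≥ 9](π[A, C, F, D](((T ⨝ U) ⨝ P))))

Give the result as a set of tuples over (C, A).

T ⋈ U (natural join on F): {(11, c, 26, 11), (11, c, 26, 26), (11, c, 26, 32), (11, c, 26, 40), (2, a, 26, 11), (2, a, 26, 26), (2, a, 26, 32), (2, a, 26, 40), (21, c, 9, 16), (21, c, 9, 23), (22, t, 9, 16), (22, t, 9, 23), (24, q, 9, 16), (24, q, 9, 23), (25, z, 26, 11), (25, z, 26, 26), (25, z, 26, 32), (25, z, 26, 40), (7, b, 9, 16), (7, b, 9, 23)}
(T ⨝ U) ⋈ P (natural join on A): {(11, c, 26, 11, 33), (11, c, 26, 26, 1), (11, c, 26, 32, 23), (11, c, 26, 32, 33), (2, a, 26, 11, 33), (2, a, 26, 26, 1), (2, a, 26, 32, 23), (2, a, 26, 32, 33), (21, c, 9, 16, 34), (22, t, 9, 16, 34), (24, q, 9, 16, 34), (25, z, 26, 11, 33), (25, z, 26, 26, 1), (25, z, 26, 32, 23), (25, z, 26, 32, 33), (7, b, 9, 16, 34)}
π[A, C, F, D]: project onto (A, C, F, D) (3 duplicate(s) eliminated) → {(11, 11, 26, c), (11, 2, 26, a), (11, 25, 26, z), (16, 21, 9, c), (16, 22, 9, t), (16, 24, 9, q), (16, 7, 9, b), (26, 11, 26, c), (26, 2, 26, a), (26, 25, 26, z), (32, 11, 26, c), (32, 2, 26, a), (32, 25, 26, z)}
Filtering on A < 26 AND F ≥ 9 leaves {(11, 11, 26, c), (11, 2, 26, a), (11, 25, 26, z), (16, 21, 9, c), (16, 22, 9, t), (16, 24, 9, q), (16, 7, 9, b)}.
π[C, A]: project onto (C, A) → {(11, 11), (2, 11), (21, 16), (22, 16), (24, 16), (25, 11), (7, 16)}

{(11, 11), (2, 11), (21, 16), (22, 16), (24, 16), (25, 11), (7, 16)}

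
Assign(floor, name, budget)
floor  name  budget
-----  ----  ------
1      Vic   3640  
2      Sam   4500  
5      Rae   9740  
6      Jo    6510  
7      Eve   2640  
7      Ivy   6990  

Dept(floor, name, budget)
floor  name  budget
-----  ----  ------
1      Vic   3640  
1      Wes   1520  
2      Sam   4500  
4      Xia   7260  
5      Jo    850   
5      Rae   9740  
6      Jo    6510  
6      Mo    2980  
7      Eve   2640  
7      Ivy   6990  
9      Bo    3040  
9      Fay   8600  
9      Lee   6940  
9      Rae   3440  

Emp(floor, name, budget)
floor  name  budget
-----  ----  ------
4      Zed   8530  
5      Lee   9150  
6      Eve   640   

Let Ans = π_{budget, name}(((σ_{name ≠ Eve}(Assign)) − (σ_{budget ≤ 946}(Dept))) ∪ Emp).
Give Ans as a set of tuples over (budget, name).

Selection name ≠ Eve: {(1, Vic, 3640), (2, Sam, 4500), (5, Rae, 9740), (6, Jo, 6510), (7, Ivy, 6990)}
Selection budget ≤ 946: {(5, Jo, 850)}
Set difference of the two operands is {(1, Vic, 3640), (2, Sam, 4500), (5, Rae, 9740), (6, Jo, 6510), (7, Ivy, 6990)}.
Set union of the two operands is {(1, Vic, 3640), (2, Sam, 4500), (4, Zed, 8530), (5, Lee, 9150), (5, Rae, 9740), (6, Eve, 640), (6, Jo, 6510), (7, Ivy, 6990)}.
Keep only column(s) budget, name: {(3640, Vic), (4500, Sam), (640, Eve), (6510, Jo), (6990, Ivy), (8530, Zed), (9150, Lee), (9740, Rae)}

{(3640, Vic), (4500, Sam), (640, Eve), (6510, Jo), (6990, Ivy), (8530, Zed), (9150, Lee), (9740, Rae)}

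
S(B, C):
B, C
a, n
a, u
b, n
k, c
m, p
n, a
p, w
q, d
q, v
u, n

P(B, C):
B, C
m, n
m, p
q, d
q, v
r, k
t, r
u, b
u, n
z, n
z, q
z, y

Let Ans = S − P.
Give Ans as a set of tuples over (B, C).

{(a, n), (a, u), (b, n), (k, c), (n, a), (p, w)}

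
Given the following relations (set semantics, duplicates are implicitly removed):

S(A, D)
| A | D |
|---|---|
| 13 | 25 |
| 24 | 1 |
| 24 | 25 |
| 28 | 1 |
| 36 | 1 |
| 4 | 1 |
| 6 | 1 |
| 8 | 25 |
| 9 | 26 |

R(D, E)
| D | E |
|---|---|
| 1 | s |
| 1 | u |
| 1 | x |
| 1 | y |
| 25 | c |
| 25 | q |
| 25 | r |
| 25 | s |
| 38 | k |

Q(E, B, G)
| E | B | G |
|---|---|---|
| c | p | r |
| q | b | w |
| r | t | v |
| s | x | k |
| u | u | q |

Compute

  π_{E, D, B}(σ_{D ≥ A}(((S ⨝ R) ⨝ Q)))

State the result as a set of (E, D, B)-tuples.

{(c, 25, p), (q, 25, b), (r, 25, t), (s, 25, x)}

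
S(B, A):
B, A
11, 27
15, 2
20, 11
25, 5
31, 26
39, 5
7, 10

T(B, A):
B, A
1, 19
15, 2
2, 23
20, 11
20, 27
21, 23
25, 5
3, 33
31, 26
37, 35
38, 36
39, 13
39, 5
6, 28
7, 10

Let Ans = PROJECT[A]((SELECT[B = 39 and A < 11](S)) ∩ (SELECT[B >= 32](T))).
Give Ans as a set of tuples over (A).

σ[B = 39 and A < 11]: keep tuples satisfying B = 39 and A < 11 → {(39, 5)}
σ[B >= 32]: keep tuples satisfying B >= 32 → {(37, 35), (38, 36), (39, 13), (39, 5)}
Intersection: {(39, 5)} with {(37, 35), (38, 36), (39, 13), (39, 5)} → {(39, 5)}
Projecting to A: {5}

{5}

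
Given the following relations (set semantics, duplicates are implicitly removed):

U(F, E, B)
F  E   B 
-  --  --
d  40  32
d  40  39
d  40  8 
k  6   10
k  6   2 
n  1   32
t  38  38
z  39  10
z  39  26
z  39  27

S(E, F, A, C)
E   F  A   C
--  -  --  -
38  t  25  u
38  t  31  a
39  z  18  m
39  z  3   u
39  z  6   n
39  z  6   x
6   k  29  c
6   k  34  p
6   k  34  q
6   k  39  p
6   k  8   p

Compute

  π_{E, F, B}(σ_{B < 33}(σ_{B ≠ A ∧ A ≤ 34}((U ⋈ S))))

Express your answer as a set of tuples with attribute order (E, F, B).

Natural join on F, E: {(k, 6, 10, 29, c), (k, 6, 10, 34, p), (k, 6, 10, 34, q), (k, 6, 10, 39, p), (k, 6, 10, 8, p), (k, 6, 2, 29, c), (k, 6, 2, 34, p), (k, 6, 2, 34, q), (k, 6, 2, 39, p), (k, 6, 2, 8, p), (t, 38, 38, 25, u), (t, 38, 38, 31, a), (z, 39, 10, 18, m), (z, 39, 10, 3, u), (z, 39, 10, 6, n), (z, 39, 10, 6, x), (z, 39, 26, 18, m), (z, 39, 26, 3, u), (z, 39, 26, 6, n), (z, 39, 26, 6, x), (z, 39, 27, 18, m), (z, 39, 27, 3, u), (z, 39, 27, 6, n), (z, 39, 27, 6, x)}
Filtering on B ≠ A ∧ A ≤ 34 leaves {(k, 6, 10, 29, c), (k, 6, 10, 34, p), (k, 6, 10, 34, q), (k, 6, 10, 8, p), (k, 6, 2, 29, c), (k, 6, 2, 34, p), (k, 6, 2, 34, q), (k, 6, 2, 8, p), (t, 38, 38, 25, u), (t, 38, 38, 31, a), (z, 39, 10, 18, m), (z, 39, 10, 3, u), (z, 39, 10, 6, n), (z, 39, 10, 6, x), (z, 39, 26, 18, m), (z, 39, 26, 3, u), (z, 39, 26, 6, n), (z, 39, 26, 6, x), (z, 39, 27, 18, m), (z, 39, 27, 3, u), (z, 39, 27, 6, n), (z, 39, 27, 6, x)}.
Filtering on B < 33 leaves {(k, 6, 10, 29, c), (k, 6, 10, 34, p), (k, 6, 10, 34, q), (k, 6, 10, 8, p), (k, 6, 2, 29, c), (k, 6, 2, 34, p), (k, 6, 2, 34, q), (k, 6, 2, 8, p), (z, 39, 10, 18, m), (z, 39, 10, 3, u), (z, 39, 10, 6, n), (z, 39, 10, 6, x), (z, 39, 26, 18, m), (z, 39, 26, 3, u), (z, 39, 26, 6, n), (z, 39, 26, 6, x), (z, 39, 27, 18, m), (z, 39, 27, 3, u), (z, 39, 27, 6, n), (z, 39, 27, 6, x)}.
π_{E, F, B} gives {(39, z, 10), (39, z, 26), (39, z, 27), (6, k, 10), (6, k, 2)} (15 duplicate(s) eliminated).

{(39, z, 10), (39, z, 26), (39, z, 27), (6, k, 10), (6, k, 2)}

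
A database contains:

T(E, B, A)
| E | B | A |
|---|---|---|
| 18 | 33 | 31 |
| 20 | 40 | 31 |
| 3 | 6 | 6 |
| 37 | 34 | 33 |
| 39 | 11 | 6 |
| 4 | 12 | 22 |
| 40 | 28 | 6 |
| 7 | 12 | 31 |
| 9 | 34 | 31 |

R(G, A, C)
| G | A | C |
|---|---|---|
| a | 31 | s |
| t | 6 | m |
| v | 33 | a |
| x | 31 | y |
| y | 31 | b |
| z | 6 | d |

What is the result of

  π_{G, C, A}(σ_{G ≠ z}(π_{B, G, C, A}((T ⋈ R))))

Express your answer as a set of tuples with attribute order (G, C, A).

{(a, s, 31), (t, m, 6), (v, a, 33), (x, y, 31), (y, b, 31)}

Natural join on A: {(18, 33, 31, a, s), (18, 33, 31, x, y), (18, 33, 31, y, b), (20, 40, 31, a, s), (20, 40, 31, x, y), (20, 40, 31, y, b), (3, 6, 6, t, m), (3, 6, 6, z, d), (37, 34, 33, v, a), (39, 11, 6, t, m), (39, 11, 6, z, d), (40, 28, 6, t, m), (40, 28, 6, z, d), (7, 12, 31, a, s), (7, 12, 31, x, y), (7, 12, 31, y, b), (9, 34, 31, a, s), (9, 34, 31, x, y), (9, 34, 31, y, b)}
π[B, G, C, A]: project onto (B, G, C, A) → {(11, t, m, 6), (11, z, d, 6), (12, a, s, 31), (12, x, y, 31), (12, y, b, 31), (28, t, m, 6), (28, z, d, 6), (33, a, s, 31), (33, x, y, 31), (33, y, b, 31), (34, a, s, 31), (34, v, a, 33), (34, x, y, 31), (34, y, b, 31), (40, a, s, 31), (40, x, y, 31), (40, y, b, 31), (6, t, m, 6), (6, z, d, 6)}
Filtering on G ≠ z leaves {(11, t, m, 6), (12, a, s, 31), (12, x, y, 31), (12, y, b, 31), (28, t, m, 6), (33, a, s, 31), (33, x, y, 31), (33, y, b, 31), (34, a, s, 31), (34, v, a, 33), (34, x, y, 31), (34, y, b, 31), (40, a, s, 31), (40, x, y, 31), (40, y, b, 31), (6, t, m, 6)}.
π[G, C, A]: project onto (G, C, A) (11 duplicate(s) eliminated) → {(a, s, 31), (t, m, 6), (v, a, 33), (x, y, 31), (y, b, 31)}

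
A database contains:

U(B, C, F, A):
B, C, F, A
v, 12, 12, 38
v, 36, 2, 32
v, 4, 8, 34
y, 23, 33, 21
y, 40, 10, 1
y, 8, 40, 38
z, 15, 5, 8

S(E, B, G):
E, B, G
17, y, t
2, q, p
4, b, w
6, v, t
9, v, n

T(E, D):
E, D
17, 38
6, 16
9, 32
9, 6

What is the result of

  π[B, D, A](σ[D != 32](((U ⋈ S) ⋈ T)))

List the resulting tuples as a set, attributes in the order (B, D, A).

Natural join on B: {(v, 12, 12, 38, 6, t), (v, 12, 12, 38, 9, n), (v, 36, 2, 32, 6, t), (v, 36, 2, 32, 9, n), (v, 4, 8, 34, 6, t), (v, 4, 8, 34, 9, n), (y, 23, 33, 21, 17, t), (y, 40, 10, 1, 17, t), (y, 8, 40, 38, 17, t)}
Natural join on E: {(v, 12, 12, 38, 6, t, 16), (v, 12, 12, 38, 9, n, 32), (v, 12, 12, 38, 9, n, 6), (v, 36, 2, 32, 6, t, 16), (v, 36, 2, 32, 9, n, 32), (v, 36, 2, 32, 9, n, 6), (v, 4, 8, 34, 6, t, 16), (v, 4, 8, 34, 9, n, 32), (v, 4, 8, 34, 9, n, 6), (y, 23, 33, 21, 17, t, 38), (y, 40, 10, 1, 17, t, 38), (y, 8, 40, 38, 17, t, 38)}
σ[D != 32]: keep tuples satisfying D != 32 → {(v, 12, 12, 38, 6, t, 16), (v, 12, 12, 38, 9, n, 6), (v, 36, 2, 32, 6, t, 16), (v, 36, 2, 32, 9, n, 6), (v, 4, 8, 34, 6, t, 16), (v, 4, 8, 34, 9, n, 6), (y, 23, 33, 21, 17, t, 38), (y, 40, 10, 1, 17, t, 38), (y, 8, 40, 38, 17, t, 38)}
π_{B, D, A} gives {(v, 16, 32), (v, 16, 34), (v, 16, 38), (v, 6, 32), (v, 6, 34), (v, 6, 38), (y, 38, 1), (y, 38, 21), (y, 38, 38)}.

{(v, 16, 32), (v, 16, 34), (v, 16, 38), (v, 6, 32), (v, 6, 34), (v, 6, 38), (y, 38, 1), (y, 38, 21), (y, 38, 38)}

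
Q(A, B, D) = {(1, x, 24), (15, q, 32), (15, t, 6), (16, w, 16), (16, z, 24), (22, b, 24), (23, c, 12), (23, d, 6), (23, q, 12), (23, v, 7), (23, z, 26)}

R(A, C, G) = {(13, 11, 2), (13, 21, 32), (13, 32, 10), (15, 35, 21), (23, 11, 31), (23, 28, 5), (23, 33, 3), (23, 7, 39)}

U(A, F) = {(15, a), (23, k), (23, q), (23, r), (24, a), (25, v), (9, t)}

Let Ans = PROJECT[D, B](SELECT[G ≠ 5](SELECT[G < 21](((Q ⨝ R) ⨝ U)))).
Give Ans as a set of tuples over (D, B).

{(12, c), (12, q), (26, z), (6, d), (7, v)}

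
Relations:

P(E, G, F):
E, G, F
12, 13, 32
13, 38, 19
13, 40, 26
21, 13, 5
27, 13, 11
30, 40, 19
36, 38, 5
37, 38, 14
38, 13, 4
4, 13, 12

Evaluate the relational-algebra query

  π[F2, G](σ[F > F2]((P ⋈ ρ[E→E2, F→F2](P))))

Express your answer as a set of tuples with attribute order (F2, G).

{(11, 13), (12, 13), (14, 38), (19, 40), (4, 13), (5, 13), (5, 38)}

ρ[E→E2, F→F2]: schema becomes (E2, G, F2); tuples unchanged.
Natural join on G: {(12, 13, 32, 12, 32), (12, 13, 32, 21, 5), (12, 13, 32, 27, 11), (12, 13, 32, 38, 4), (12, 13, 32, 4, 12), (13, 38, 19, 13, 19), (13, 38, 19, 36, 5), (13, 38, 19, 37, 14), (13, 40, 26, 13, 26), (13, 40, 26, 30, 19), (21, 13, 5, 12, 32), (21, 13, 5, 21, 5), (21, 13, 5, 27, 11), (21, 13, 5, 38, 4), (21, 13, 5, 4, 12), (27, 13, 11, 12, 32), (27, 13, 11, 21, 5), (27, 13, 11, 27, 11), (27, 13, 11, 38, 4), (27, 13, 11, 4, 12), (30, 40, 19, 13, 26), (30, 40, 19, 30, 19), (36, 38, 5, 13, 19), (36, 38, 5, 36, 5), (36, 38, 5, 37, 14), (37, 38, 14, 13, 19), (37, 38, 14, 36, 5), (37, 38, 14, 37, 14), (38, 13, 4, 12, 32), (38, 13, 4, 21, 5), (38, 13, 4, 27, 11), (38, 13, 4, 38, 4), (38, 13, 4, 4, 12), (4, 13, 12, 12, 32), (4, 13, 12, 21, 5), (4, 13, 12, 27, 11), (4, 13, 12, 38, 4), (4, 13, 12, 4, 12)}
Apply σ_{F > F2}; surviving tuples: {(12, 13, 32, 21, 5), (12, 13, 32, 27, 11), (12, 13, 32, 38, 4), (12, 13, 32, 4, 12), (13, 38, 19, 36, 5), (13, 38, 19, 37, 14), (13, 40, 26, 30, 19), (21, 13, 5, 38, 4), (27, 13, 11, 21, 5), (27, 13, 11, 38, 4), (37, 38, 14, 36, 5), (4, 13, 12, 21, 5), (4, 13, 12, 27, 11), (4, 13, 12, 38, 4)}
Keep only column(s) F2, G (7 duplicate(s) eliminated): {(11, 13), (12, 13), (14, 38), (19, 40), (4, 13), (5, 13), (5, 38)}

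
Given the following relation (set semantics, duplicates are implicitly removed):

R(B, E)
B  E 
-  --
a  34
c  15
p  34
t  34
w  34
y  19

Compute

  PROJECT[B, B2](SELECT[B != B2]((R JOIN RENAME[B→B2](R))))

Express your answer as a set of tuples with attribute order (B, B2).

{(a, p), (a, t), (a, w), (p, a), (p, t), (p, w), (t, a), (t, p), (t, w), (w, a), (w, p), (w, t)}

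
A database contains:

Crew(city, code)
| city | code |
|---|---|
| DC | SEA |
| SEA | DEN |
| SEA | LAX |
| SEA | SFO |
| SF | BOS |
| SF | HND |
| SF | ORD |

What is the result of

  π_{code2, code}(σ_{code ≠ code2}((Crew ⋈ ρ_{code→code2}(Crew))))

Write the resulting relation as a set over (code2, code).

ρ[code→code2]: schema becomes (city, code2); tuples unchanged.
Joining Crew and ρ_{code→code2}(Crew) on city yields {(DC, SEA, SEA), (SEA, DEN, DEN), (SEA, DEN, LAX), (SEA, DEN, SFO), (SEA, LAX, DEN), (SEA, LAX, LAX), (SEA, LAX, SFO), (SEA, SFO, DEN), (SEA, SFO, LAX), (SEA, SFO, SFO), (SF, BOS, BOS), (SF, BOS, HND), (SF, BOS, ORD), (SF, HND, BOS), (SF, HND, HND), (SF, HND, ORD), (SF, ORD, BOS), (SF, ORD, HND), (SF, ORD, ORD)}.
Filtering on code ≠ code2 leaves {(SEA, DEN, LAX), (SEA, DEN, SFO), (SEA, LAX, DEN), (SEA, LAX, SFO), (SEA, SFO, DEN), (SEA, SFO, LAX), (SF, BOS, HND), (SF, BOS, ORD), (SF, HND, BOS), (SF, HND, ORD), (SF, ORD, BOS), (SF, ORD, HND)}.
π[code2, code]: project onto (code2, code) → {(BOS, HND), (BOS, ORD), (DEN, LAX), (DEN, SFO), (HND, BOS), (HND, ORD), (LAX, DEN), (LAX, SFO), (ORD, BOS), (ORD, HND), (SFO, DEN), (SFO, LAX)}

{(BOS, HND), (BOS, ORD), (DEN, LAX), (DEN, SFO), (HND, BOS), (HND, ORD), (LAX, DEN), (LAX, SFO), (ORD, BOS), (ORD, HND), (SFO, DEN), (SFO, LAX)}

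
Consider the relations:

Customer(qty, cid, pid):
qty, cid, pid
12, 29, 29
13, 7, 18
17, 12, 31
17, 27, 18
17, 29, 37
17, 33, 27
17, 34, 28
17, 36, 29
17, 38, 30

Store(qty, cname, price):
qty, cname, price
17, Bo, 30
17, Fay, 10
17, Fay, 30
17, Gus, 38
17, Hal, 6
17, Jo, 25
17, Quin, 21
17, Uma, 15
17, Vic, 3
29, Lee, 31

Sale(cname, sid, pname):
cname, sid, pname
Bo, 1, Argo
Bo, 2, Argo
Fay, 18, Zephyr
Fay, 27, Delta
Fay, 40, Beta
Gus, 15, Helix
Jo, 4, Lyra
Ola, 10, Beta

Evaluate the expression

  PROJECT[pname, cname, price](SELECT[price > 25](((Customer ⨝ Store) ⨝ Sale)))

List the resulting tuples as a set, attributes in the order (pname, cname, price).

{(Argo, Bo, 30), (Beta, Fay, 30), (Delta, Fay, 30), (Helix, Gus, 38), (Zephyr, Fay, 30)}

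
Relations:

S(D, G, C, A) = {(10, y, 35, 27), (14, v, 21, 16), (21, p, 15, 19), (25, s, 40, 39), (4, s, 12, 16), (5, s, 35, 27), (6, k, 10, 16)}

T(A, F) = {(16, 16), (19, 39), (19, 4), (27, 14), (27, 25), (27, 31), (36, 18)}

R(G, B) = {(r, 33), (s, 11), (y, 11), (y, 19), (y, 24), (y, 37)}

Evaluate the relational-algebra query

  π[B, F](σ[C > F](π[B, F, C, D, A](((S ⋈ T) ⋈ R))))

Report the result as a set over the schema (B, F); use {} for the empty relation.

S ⋈ T (natural join on A): {(10, y, 35, 27, 14), (10, y, 35, 27, 25), (10, y, 35, 27, 31), (14, v, 21, 16, 16), (21, p, 15, 19, 39), (21, p, 15, 19, 4), (4, s, 12, 16, 16), (5, s, 35, 27, 14), (5, s, 35, 27, 25), (5, s, 35, 27, 31), (6, k, 10, 16, 16)}
(S ⋈ T) ⋈ R (natural join on G): {(10, y, 35, 27, 14, 11), (10, y, 35, 27, 14, 19), (10, y, 35, 27, 14, 24), (10, y, 35, 27, 14, 37), (10, y, 35, 27, 25, 11), (10, y, 35, 27, 25, 19), (10, y, 35, 27, 25, 24), (10, y, 35, 27, 25, 37), (10, y, 35, 27, 31, 11), (10, y, 35, 27, 31, 19), (10, y, 35, 27, 31, 24), (10, y, 35, 27, 31, 37), (4, s, 12, 16, 16, 11), (5, s, 35, 27, 14, 11), (5, s, 35, 27, 25, 11), (5, s, 35, 27, 31, 11)}
Projecting to B, F, C, D, A: {(11, 14, 35, 10, 27), (11, 14, 35, 5, 27), (11, 16, 12, 4, 16), (11, 25, 35, 10, 27), (11, 25, 35, 5, 27), (11, 31, 35, 10, 27), (11, 31, 35, 5, 27), (19, 14, 35, 10, 27), (19, 25, 35, 10, 27), (19, 31, 35, 10, 27), (24, 14, 35, 10, 27), (24, 25, 35, 10, 27), (24, 31, 35, 10, 27), (37, 14, 35, 10, 27), (37, 25, 35, 10, 27), (37, 31, 35, 10, 27)}
σ[C > F]: keep tuples satisfying C > F → {(11, 14, 35, 10, 27), (11, 14, 35, 5, 27), (11, 25, 35, 10, 27), (11, 25, 35, 5, 27), (11, 31, 35, 10, 27), (11, 31, 35, 5, 27), (19, 14, 35, 10, 27), (19, 25, 35, 10, 27), (19, 31, 35, 10, 27), (24, 14, 35, 10, 27), (24, 25, 35, 10, 27), (24, 31, 35, 10, 27), (37, 14, 35, 10, 27), (37, 25, 35, 10, 27), (37, 31, 35, 10, 27)}
Projecting to B, F (3 duplicate(s) eliminated): {(11, 14), (11, 25), (11, 31), (19, 14), (19, 25), (19, 31), (24, 14), (24, 25), (24, 31), (37, 14), (37, 25), (37, 31)}

{(11, 14), (11, 25), (11, 31), (19, 14), (19, 25), (19, 31), (24, 14), (24, 25), (24, 31), (37, 14), (37, 25), (37, 31)}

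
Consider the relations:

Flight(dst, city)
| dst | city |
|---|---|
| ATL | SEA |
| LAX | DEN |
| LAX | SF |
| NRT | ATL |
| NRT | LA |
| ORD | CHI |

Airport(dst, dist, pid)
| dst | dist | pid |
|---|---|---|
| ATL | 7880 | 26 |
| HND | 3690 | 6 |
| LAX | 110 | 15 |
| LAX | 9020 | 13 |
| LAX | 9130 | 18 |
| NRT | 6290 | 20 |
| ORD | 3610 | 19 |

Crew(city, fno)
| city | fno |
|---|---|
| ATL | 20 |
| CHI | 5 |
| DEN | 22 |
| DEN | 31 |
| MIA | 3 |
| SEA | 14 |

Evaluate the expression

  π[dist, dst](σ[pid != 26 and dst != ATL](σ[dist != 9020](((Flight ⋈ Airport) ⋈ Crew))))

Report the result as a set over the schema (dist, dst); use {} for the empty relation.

{(110, LAX), (3610, ORD), (6290, NRT), (9130, LAX)}

Joining Flight and Airport on dst yields {(ATL, SEA, 7880, 26), (LAX, DEN, 110, 15), (LAX, DEN, 9020, 13), (LAX, DEN, 9130, 18), (LAX, SF, 110, 15), (LAX, SF, 9020, 13), (LAX, SF, 9130, 18), (NRT, ATL, 6290, 20), (NRT, LA, 6290, 20), (ORD, CHI, 3610, 19)}.
Joining (Flight ⋈ Airport) and Crew on city yields {(ATL, SEA, 7880, 26, 14), (LAX, DEN, 110, 15, 22), (LAX, DEN, 110, 15, 31), (LAX, DEN, 9020, 13, 22), (LAX, DEN, 9020, 13, 31), (LAX, DEN, 9130, 18, 22), (LAX, DEN, 9130, 18, 31), (NRT, ATL, 6290, 20, 20), (ORD, CHI, 3610, 19, 5)}.
Filtering on dist != 9020 leaves {(ATL, SEA, 7880, 26, 14), (LAX, DEN, 110, 15, 22), (LAX, DEN, 110, 15, 31), (LAX, DEN, 9130, 18, 22), (LAX, DEN, 9130, 18, 31), (NRT, ATL, 6290, 20, 20), (ORD, CHI, 3610, 19, 5)}.
Filtering on pid != 26 and dst != ATL leaves {(LAX, DEN, 110, 15, 22), (LAX, DEN, 110, 15, 31), (LAX, DEN, 9130, 18, 22), (LAX, DEN, 9130, 18, 31), (NRT, ATL, 6290, 20, 20), (ORD, CHI, 3610, 19, 5)}.
Projecting to dist, dst (2 duplicate(s) eliminated): {(110, LAX), (3610, ORD), (6290, NRT), (9130, LAX)}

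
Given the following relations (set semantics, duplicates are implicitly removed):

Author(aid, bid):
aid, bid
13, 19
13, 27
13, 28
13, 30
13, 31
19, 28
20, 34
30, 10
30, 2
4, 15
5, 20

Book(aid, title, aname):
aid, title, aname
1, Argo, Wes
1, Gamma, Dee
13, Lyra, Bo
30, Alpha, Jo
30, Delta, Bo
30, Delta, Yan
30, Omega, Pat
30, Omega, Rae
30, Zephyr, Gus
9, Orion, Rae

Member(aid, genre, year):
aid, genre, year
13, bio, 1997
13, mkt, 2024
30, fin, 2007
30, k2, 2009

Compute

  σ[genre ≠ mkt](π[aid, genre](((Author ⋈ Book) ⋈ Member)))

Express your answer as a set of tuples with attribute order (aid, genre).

{(13, bio), (30, fin), (30, k2)}

Joining Author and Book on aid yields {(13, 19, Lyra, Bo), (13, 27, Lyra, Bo), (13, 28, Lyra, Bo), (13, 30, Lyra, Bo), (13, 31, Lyra, Bo), (30, 10, Alpha, Jo), (30, 10, Delta, Bo), (30, 10, Delta, Yan), (30, 10, Omega, Pat), (30, 10, Omega, Rae), (30, 10, Zephyr, Gus), (30, 2, Alpha, Jo), (30, 2, Delta, Bo), (30, 2, Delta, Yan), (30, 2, Omega, Pat), (30, 2, Omega, Rae), (30, 2, Zephyr, Gus)}.
Joining (Author ⋈ Book) and Member on aid yields {(13, 19, Lyra, Bo, bio, 1997), (13, 19, Lyra, Bo, mkt, 2024), (13, 27, Lyra, Bo, bio, 1997), (13, 27, Lyra, Bo, mkt, 2024), (13, 28, Lyra, Bo, bio, 1997), (13, 28, Lyra, Bo, mkt, 2024), (13, 30, Lyra, Bo, bio, 1997), (13, 30, Lyra, Bo, mkt, 2024), (13, 31, Lyra, Bo, bio, 1997), (13, 31, Lyra, Bo, mkt, 2024), (30, 10, Alpha, Jo, fin, 2007), (30, 10, Alpha, Jo, k2, 2009), (30, 10, Delta, Bo, fin, 2007), (30, 10, Delta, Bo, k2, 2009), (30, 10, Delta, Yan, fin, 2007), (30, 10, Delta, Yan, k2, 2009), (30, 10, Omega, Pat, fin, 2007), (30, 10, Omega, Pat, k2, 2009), (30, 10, Omega, Rae, fin, 2007), (30, 10, Omega, Rae, k2, 2009), (30, 10, Zephyr, Gus, fin, 2007), (30, 10, Zephyr, Gus, k2, 2009), (30, 2, Alpha, Jo, fin, 2007), (30, 2, Alpha, Jo, k2, 2009), (30, 2, Delta, Bo, fin, 2007), (30, 2, Delta, Bo, k2, 2009), (30, 2, Delta, Yan, fin, 2007), (30, 2, Delta, Yan, k2, 2009), (30, 2, Omega, Pat, fin, 2007), (30, 2, Omega, Pat, k2, 2009), (30, 2, Omega, Rae, fin, 2007), (30, 2, Omega, Rae, k2, 2009), (30, 2, Zephyr, Gus, fin, 2007), (30, 2, Zephyr, Gus, k2, 2009)}.
Keep only column(s) aid, genre (30 duplicate(s) eliminated): {(13, bio), (13, mkt), (30, fin), (30, k2)}
Apply σ_{genre ≠ mkt}; surviving tuples: {(13, bio), (30, fin), (30, k2)}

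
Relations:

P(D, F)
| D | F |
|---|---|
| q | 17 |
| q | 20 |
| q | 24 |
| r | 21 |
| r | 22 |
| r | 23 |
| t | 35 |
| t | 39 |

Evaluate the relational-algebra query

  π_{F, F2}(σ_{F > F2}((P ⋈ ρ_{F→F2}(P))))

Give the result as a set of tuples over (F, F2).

ρ[F→F2]: schema becomes (D, F2); tuples unchanged.
P ⋈ ρ_{F→F2}(P) (natural join on D): {(q, 17, 17), (q, 17, 20), (q, 17, 24), (q, 20, 17), (q, 20, 20), (q, 20, 24), (q, 24, 17), (q, 24, 20), (q, 24, 24), (r, 21, 21), (r, 21, 22), (r, 21, 23), (r, 22, 21), (r, 22, 22), (r, 22, 23), (r, 23, 21), (r, 23, 22), (r, 23, 23), (t, 35, 35), (t, 35, 39), (t, 39, 35), (t, 39, 39)}
Filtering on F > F2 leaves {(q, 20, 17), (q, 24, 17), (q, 24, 20), (r, 22, 21), (r, 23, 21), (r, 23, 22), (t, 39, 35)}.
π[F, F2]: project onto (F, F2) → {(20, 17), (22, 21), (23, 21), (23, 22), (24, 17), (24, 20), (39, 35)}

{(20, 17), (22, 21), (23, 21), (23, 22), (24, 17), (24, 20), (39, 35)}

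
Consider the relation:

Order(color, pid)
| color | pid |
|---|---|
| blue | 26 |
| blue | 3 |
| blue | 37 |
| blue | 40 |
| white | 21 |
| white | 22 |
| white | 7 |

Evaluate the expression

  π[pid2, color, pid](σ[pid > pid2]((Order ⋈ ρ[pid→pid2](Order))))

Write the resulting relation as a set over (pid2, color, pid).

{(21, white, 22), (26, blue, 37), (26, blue, 40), (3, blue, 26), (3, blue, 37), (3, blue, 40), (37, blue, 40), (7, white, 21), (7, white, 22)}

ρ[pid→pid2]: schema becomes (color, pid2); tuples unchanged.
Order ⋈ ρ[pid→pid2](Order) (natural join on color): {(blue, 26, 26), (blue, 26, 3), (blue, 26, 37), (blue, 26, 40), (blue, 3, 26), (blue, 3, 3), (blue, 3, 37), (blue, 3, 40), (blue, 37, 26), (blue, 37, 3), (blue, 37, 37), (blue, 37, 40), (blue, 40, 26), (blue, 40, 3), (blue, 40, 37), (blue, 40, 40), (white, 21, 21), (white, 21, 22), (white, 21, 7), (white, 22, 21), (white, 22, 22), (white, 22, 7), (white, 7, 21), (white, 7, 22), (white, 7, 7)}
σ[pid > pid2]: keep tuples satisfying pid > pid2 → {(blue, 26, 3), (blue, 37, 26), (blue, 37, 3), (blue, 40, 26), (blue, 40, 3), (blue, 40, 37), (white, 21, 7), (white, 22, 21), (white, 22, 7)}
π[pid2, color, pid]: project onto (pid2, color, pid) → {(21, white, 22), (26, blue, 37), (26, blue, 40), (3, blue, 26), (3, blue, 37), (3, blue, 40), (37, blue, 40), (7, white, 21), (7, white, 22)}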